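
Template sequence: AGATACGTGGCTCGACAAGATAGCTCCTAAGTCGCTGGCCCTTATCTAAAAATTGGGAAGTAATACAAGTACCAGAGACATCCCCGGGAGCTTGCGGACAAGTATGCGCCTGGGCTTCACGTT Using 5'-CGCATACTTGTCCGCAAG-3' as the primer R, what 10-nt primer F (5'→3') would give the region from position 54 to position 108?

5'-TGGGAAGTAA-3'

The reverse primer's reverse complement CTTGCGGACAAGTATGCG matches the template at positions 91–108; the product starts at position 54.
The forward primer is identical to the top strand over positions 54–63: TGGGAAGTAA.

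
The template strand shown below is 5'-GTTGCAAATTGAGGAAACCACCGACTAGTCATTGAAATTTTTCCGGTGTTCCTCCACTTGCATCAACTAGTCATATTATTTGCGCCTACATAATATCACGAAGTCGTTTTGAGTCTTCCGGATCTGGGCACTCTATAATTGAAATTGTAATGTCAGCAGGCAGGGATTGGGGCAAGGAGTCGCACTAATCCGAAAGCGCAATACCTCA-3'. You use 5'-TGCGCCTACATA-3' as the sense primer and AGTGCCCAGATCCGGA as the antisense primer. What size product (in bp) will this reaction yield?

52 bp

Forward primer TGCGCCTACATA is found on the top strand at positions 81–92.
The reverse primer's reverse complement is TCCGGATCTGGGCACT, which matches the template at positions 117–132.
Amplicon spans positions 81–132: 52 bp.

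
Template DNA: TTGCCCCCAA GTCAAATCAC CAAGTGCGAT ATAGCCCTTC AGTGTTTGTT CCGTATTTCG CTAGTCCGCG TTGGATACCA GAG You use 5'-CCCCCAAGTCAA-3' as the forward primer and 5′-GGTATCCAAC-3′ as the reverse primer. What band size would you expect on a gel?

Forward primer CCCCCAAGTCAA is found on the top strand at positions 4–15.
Taking the reverse complement of GGTATCCAAC gives GTTGGATACC, found at positions 70–79 on the template; the primer anneals here to the top strand with its 3' end pointing upstream.
Amplicon spans positions 4–79: 76 bp.

76 bp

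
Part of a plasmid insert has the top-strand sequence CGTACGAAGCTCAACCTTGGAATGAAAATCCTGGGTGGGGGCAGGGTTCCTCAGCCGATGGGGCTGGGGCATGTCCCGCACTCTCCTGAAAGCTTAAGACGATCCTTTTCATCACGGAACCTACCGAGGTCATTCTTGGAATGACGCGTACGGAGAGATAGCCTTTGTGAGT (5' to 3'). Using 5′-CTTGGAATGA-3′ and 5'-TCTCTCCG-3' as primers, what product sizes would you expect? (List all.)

143 bp, 24 bp

The forward primer CTTGGAATGA matches the top strand at positions 16–25, 135–144.
The reverse primer's reverse complement is CGGAGAGA, matching at positions 151–158.
Each forward site pairs with the reverse site to give a product ending at position 158: sizes 143, 24 bp.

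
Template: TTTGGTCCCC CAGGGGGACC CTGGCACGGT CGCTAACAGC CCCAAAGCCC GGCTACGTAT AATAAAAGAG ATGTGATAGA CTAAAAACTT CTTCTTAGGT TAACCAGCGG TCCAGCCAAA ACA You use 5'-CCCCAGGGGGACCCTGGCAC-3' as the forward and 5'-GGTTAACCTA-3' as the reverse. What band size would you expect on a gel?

98 bp

Forward primer CCCCAGGGGGACCCTGGCAC is found on the top strand at positions 8–27.
Reverse complement of the reverse primer: TAGGTTAACC. This occurs on the top strand at positions 96–105.
Product length = (reverse-primer end) − (forward-primer start) + 1 = 105 − 8 + 1 = 98 bp.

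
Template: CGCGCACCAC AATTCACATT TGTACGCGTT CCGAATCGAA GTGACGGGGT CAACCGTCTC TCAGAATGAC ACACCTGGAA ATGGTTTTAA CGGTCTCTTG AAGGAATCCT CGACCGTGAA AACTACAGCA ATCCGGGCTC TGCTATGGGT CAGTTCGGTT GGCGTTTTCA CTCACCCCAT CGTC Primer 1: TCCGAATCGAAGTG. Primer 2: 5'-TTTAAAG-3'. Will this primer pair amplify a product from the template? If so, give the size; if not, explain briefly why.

Primer 2 (TTTAAAG) does not match the top strand, and its reverse complement CTTTAAA does not match either.
With no annealing site for primer 2, no amplification occurs.

No product — primer 2 has no binding site in the template.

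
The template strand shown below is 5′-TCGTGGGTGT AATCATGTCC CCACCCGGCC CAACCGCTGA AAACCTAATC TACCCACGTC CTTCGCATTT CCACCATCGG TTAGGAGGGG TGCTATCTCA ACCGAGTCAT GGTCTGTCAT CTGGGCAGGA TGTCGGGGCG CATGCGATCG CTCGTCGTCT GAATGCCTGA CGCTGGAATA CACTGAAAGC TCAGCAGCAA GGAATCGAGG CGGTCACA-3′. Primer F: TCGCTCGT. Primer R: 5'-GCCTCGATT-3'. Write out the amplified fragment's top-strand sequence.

5'-TCGCTCGTCGTCTGAATGCCTGACGCTGGAATACACTGAAAGCTCAGCAGCAAGGAATCGAGGC-3'

Forward primer TCGCTCGT is found on the top strand at positions 148–155.
Taking the reverse complement of GCCTCGATT gives AATCGAGGC, found at positions 203–211 on the template; the primer anneals here to the top strand with its 3' end pointing upstream.
The product is the template from position 148 through 211 (64 bp).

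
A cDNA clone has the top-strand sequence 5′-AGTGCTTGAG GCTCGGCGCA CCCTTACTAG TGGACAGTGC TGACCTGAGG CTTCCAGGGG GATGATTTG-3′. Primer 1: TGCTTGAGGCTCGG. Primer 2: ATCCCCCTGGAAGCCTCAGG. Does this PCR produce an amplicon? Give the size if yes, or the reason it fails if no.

Primer 1 (TGCTTGAGGCTCGG) matches the top strand at positions 3–16; it acts as a forward primer.
Primer 2's reverse complement is CCTGAGGCTTCCAGGGGGAT, matching the top strand at positions 44–63; it acts as a reverse primer.
The 3' ends face each other across positions 3–63, giving a 61 bp product.

Yes — a 61 bp product.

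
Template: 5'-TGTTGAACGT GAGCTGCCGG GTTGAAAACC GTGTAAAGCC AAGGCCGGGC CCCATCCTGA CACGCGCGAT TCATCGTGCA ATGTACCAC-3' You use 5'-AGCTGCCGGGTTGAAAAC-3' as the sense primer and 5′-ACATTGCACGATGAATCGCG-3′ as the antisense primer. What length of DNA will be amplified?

Forward primer AGCTGCCGGGTTGAAAAC is found on the top strand at positions 12–29.
Taking the reverse complement of ACATTGCACGATGAATCGCG gives CGCGATTCATCGTGCAATGT, found at positions 65–84 on the template; the primer anneals here to the top strand with its 3' end pointing upstream.
The product runs from position 12 to position 84, so its length is 84 − 12 + 1 = 73 bp.

73 bp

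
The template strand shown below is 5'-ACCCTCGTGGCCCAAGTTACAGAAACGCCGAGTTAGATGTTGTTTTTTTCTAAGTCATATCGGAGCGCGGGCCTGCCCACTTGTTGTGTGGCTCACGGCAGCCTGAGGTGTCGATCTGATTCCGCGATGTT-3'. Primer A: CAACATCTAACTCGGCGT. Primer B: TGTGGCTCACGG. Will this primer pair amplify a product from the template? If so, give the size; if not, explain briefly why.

Primer A (CAACATCTAACTCGGCGT) has reverse complement ACGCCGAGTTAGATGTTG, which matches the top strand at positions 25–42; primer A anneals to the top strand there with its 3' end pointing upstream toward position 25.
Primer B (TGTGGCTCACGG) matches the top strand directly at positions 87–98; it anneals to the bottom strand with its 3' end pointing downstream toward position 98.
The 3' ends diverge (primer A extends toward position 1, primer B toward position 131), so the primers never converge on a shared product.

No product — the primers' 3' ends point away from each other.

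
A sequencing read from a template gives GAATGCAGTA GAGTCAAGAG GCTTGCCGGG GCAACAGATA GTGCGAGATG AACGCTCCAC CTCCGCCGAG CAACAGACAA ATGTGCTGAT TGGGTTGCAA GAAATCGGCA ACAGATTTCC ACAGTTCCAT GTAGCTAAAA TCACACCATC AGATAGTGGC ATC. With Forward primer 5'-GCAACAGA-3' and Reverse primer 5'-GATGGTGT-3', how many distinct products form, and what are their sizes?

The forward primer GCAACAGA matches the top strand at positions 31–38, 70–77, 108–115.
The reverse primer's reverse complement is ACACCATC, matching at positions 143–150.
Each forward site pairs with the reverse site to give a product ending at position 150: sizes 120, 81, 43 bp.

Three products: 120 bp, 81 bp, 43 bp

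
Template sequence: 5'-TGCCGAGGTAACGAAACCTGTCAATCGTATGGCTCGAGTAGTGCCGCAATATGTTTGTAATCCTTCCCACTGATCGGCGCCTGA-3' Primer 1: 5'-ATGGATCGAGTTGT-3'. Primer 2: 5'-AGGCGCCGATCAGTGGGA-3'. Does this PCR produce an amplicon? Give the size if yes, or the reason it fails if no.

Primer 1 (ATGGATCGAGTTGT) does not match the top strand, and its reverse complement ACAACTCGATCCAT does not match either.
With no annealing site for primer 1, no amplification occurs.

No product — primer 1 has no binding site in the template.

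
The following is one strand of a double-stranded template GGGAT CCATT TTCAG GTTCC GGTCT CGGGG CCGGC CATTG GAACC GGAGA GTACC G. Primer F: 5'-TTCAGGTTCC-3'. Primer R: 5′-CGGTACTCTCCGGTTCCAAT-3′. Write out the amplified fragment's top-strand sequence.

5'-TTCAGGTTCCGGTCTCGGGGCCGGCCATTGGAACCGGAGAGTACCG-3'

Forward primer TTCAGGTTCC is found on the top strand at positions 11–20.
Reverse complement of the reverse primer: ATTGGAACCGGAGAGTACCG. This occurs on the top strand at positions 37–56.
The product is the template from position 11 through 56 (46 bp).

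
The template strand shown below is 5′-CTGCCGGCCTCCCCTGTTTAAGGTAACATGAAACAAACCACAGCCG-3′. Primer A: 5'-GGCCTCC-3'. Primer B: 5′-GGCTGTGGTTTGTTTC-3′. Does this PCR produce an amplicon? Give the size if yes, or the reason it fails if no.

Primer A (GGCCTCC) matches the top strand at positions 6–12; it acts as a forward primer.
Primer B's reverse complement is GAAACAAACCACAGCC, matching the top strand at positions 30–45; it acts as a reverse primer.
The 3' ends face each other across positions 6–45, giving a 40 bp product.

Yes — a 40 bp product.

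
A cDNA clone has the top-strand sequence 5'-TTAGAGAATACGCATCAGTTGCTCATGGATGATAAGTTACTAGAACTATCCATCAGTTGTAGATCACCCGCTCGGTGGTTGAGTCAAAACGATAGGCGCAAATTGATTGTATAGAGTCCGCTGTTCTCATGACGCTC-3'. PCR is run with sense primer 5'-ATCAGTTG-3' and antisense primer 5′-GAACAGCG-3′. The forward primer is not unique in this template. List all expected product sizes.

113 bp, 75 bp

The forward primer ATCAGTTG matches the top strand at positions 14–21, 52–59.
The reverse primer's reverse complement is CGCTGTTC, matching at positions 119–126.
Each forward site pairs with the reverse site to give a product ending at position 126: sizes 113, 75 bp.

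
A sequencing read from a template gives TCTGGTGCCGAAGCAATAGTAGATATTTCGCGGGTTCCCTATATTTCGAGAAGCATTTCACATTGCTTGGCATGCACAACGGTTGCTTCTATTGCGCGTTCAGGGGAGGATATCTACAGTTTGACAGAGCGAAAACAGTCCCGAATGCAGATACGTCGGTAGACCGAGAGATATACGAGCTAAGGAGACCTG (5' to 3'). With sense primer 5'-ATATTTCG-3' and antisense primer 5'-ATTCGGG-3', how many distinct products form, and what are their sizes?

Two products: 124 bp, 106 bp

The forward primer ATATTTCG matches the top strand at positions 23–30, 41–48.
The reverse primer's reverse complement is CCCGAAT, matching at positions 140–146.
Each forward site pairs with the reverse site to give a product ending at position 146: sizes 124, 106 bp.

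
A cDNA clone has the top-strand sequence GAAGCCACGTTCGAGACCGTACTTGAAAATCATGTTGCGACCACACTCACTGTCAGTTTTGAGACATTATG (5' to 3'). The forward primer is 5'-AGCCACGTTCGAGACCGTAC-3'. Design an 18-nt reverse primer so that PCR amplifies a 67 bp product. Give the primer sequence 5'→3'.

The forward primer binds at positions 3–22, so a 67 bp product ends at position 3 + 67 − 1 = 69.
The reverse primer anneals to the top strand over positions 52–69, i.e. to GTCAGTTTTGAGACATTA.
Its sequence written 5'→3' is the reverse complement: TAATGTCTCAAAACTGAC.

5'-TAATGTCTCAAAACTGAC-3'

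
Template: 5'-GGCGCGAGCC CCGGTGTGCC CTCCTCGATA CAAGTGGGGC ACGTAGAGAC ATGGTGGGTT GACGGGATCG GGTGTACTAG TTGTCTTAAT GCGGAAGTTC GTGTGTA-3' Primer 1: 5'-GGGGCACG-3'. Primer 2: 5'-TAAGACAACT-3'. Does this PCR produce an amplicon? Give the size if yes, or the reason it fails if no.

Primer 1 (GGGGCACG) matches the top strand at positions 36–43; it acts as a forward primer.
Primer 2's reverse complement is AGTTGTCTTA, matching the top strand at positions 79–88; it acts as a reverse primer.
The 3' ends face each other across positions 36–88, giving a 53 bp product.

Yes — a 53 bp product.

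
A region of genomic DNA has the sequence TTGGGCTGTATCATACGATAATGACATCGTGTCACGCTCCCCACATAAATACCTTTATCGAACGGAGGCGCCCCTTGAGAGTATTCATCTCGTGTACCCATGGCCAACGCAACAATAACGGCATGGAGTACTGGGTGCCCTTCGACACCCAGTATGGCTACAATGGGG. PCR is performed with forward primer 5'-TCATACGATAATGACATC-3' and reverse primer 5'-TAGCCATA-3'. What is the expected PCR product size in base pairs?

Forward primer TCATACGATAATGACATC is found on the top strand at positions 11–28.
Taking the reverse complement of TAGCCATA gives TATGGCTA, found at positions 153–160 on the template; the primer anneals here to the top strand with its 3' end pointing upstream.
The product runs from position 11 to position 160, so its length is 160 − 11 + 1 = 150 bp.

150 bp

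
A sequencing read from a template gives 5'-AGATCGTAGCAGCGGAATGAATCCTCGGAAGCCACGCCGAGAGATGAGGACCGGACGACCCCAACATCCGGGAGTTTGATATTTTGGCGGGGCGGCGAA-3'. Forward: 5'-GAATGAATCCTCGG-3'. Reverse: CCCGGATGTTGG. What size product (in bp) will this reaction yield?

58 bp

Scanning the template, GAATGAATCCTCGG occurs at positions 15–28; this primer anneals to the bottom strand there with its 3' end pointing downstream.
The reverse primer's reverse complement is CCAACATCCGGG, which matches the template at positions 61–72.
Product length = (reverse-primer end) − (forward-primer start) + 1 = 72 − 15 + 1 = 58 bp.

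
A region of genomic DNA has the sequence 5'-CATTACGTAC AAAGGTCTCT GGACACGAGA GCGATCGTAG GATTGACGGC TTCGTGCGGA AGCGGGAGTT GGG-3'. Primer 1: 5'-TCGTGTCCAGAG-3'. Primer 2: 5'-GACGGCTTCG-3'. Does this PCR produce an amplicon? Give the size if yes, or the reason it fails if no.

Primer 1 (TCGTGTCCAGAG) has reverse complement CTCTGGACACGA, which matches the top strand at positions 17–28; primer 1 anneals to the top strand there with its 3' end pointing upstream toward position 17.
Primer 2 (GACGGCTTCG) matches the top strand directly at positions 45–54; it anneals to the bottom strand with its 3' end pointing downstream toward position 54.
The 3' ends diverge (primer 1 extends toward position 1, primer 2 toward position 73), so the primers never converge on a shared product.

No product — the primers' 3' ends point away from each other.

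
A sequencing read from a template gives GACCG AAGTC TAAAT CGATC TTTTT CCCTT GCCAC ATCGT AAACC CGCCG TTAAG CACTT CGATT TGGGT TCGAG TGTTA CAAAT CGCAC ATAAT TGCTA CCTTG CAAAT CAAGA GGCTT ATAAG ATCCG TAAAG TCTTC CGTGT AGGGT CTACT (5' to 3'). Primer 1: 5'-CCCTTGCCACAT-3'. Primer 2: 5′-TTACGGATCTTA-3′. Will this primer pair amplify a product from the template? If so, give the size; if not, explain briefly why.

Yes — a 108 bp product.

Primer 1 (CCCTTGCCACAT) matches the top strand at positions 26–37; it acts as a forward primer.
Primer 2's reverse complement is TAAGATCCGTAA, matching the top strand at positions 122–133; it acts as a reverse primer.
The 3' ends face each other across positions 26–133, giving a 108 bp product.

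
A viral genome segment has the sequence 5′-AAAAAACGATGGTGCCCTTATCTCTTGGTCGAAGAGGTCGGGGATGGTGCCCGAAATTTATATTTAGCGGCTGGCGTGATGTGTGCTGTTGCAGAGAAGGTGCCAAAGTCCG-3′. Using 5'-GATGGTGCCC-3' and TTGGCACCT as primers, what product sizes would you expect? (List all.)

99 bp, 64 bp

The forward primer GATGGTGCCC matches the top strand at positions 8–17, 43–52.
The reverse primer's reverse complement is AGGTGCCAA, matching at positions 98–106.
Each forward site pairs with the reverse site to give a product ending at position 106: sizes 99, 64 bp.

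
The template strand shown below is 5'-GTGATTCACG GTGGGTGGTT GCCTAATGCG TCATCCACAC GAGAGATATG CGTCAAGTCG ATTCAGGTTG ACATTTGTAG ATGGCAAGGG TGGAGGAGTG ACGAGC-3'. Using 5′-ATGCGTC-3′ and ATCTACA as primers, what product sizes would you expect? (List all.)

57 bp, 35 bp

The forward primer ATGCGTC matches the top strand at positions 26–32, 48–54.
The reverse primer's reverse complement is TGTAGAT, matching at positions 76–82.
Each forward site pairs with the reverse site to give a product ending at position 82: sizes 57, 35 bp.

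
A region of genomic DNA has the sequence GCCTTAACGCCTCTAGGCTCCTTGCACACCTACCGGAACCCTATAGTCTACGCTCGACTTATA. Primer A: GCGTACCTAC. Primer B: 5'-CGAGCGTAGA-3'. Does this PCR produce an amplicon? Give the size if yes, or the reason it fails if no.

Primer A (GCGTACCTAC) does not match the top strand, and its reverse complement GTAGGTACGC does not match either.
With no annealing site for primer A, no amplification occurs.

No product — primer A has no binding site in the template.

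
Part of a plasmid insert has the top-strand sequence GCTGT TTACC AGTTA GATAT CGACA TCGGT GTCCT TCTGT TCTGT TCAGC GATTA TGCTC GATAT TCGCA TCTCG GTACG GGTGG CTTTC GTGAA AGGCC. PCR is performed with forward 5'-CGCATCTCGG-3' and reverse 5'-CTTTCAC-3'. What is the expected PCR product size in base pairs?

31 bp

Forward primer CGCATCTCGG is found on the top strand at positions 67–76.
The reverse primer's reverse complement is GTGAAAG, which matches the template at positions 91–97.
The product runs from position 67 to position 97, so its length is 97 − 67 + 1 = 31 bp.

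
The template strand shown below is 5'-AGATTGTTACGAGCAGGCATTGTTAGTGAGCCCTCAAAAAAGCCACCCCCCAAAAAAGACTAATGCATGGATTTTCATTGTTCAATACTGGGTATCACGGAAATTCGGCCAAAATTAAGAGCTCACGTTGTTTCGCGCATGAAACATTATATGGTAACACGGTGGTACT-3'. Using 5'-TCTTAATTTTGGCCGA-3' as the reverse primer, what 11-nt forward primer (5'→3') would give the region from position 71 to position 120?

The reverse primer's reverse complement TCGGCCAAAATTAAGA matches the template at positions 105–120; the product starts at position 71.
The forward primer is identical to the top strand over positions 71–81: ATTTTCATTGT.

5'-ATTTTCATTGT-3'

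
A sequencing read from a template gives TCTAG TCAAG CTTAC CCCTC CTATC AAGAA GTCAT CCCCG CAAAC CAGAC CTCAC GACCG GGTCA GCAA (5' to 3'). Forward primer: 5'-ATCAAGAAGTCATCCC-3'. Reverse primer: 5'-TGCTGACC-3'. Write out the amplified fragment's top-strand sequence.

The forward primer matches the template at positions 23–38.
The reverse primer's reverse complement is GGTCAGCA, which matches the template at positions 61–68.
The product is the template from position 23 through 68 (46 bp).

5'-ATCAAGAAGTCATCCCCGCAAACCAGACCTCACGACCGGGTCAGCA-3'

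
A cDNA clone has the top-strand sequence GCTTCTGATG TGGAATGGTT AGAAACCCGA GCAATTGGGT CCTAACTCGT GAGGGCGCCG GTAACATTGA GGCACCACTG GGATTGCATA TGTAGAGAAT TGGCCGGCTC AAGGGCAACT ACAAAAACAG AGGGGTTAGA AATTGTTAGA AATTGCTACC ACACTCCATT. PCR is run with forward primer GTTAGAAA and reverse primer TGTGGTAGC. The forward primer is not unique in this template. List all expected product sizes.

The forward primer GTTAGAAA matches the top strand at positions 18–25, 135–142, 145–152.
The reverse primer's reverse complement is GCTACCACA, matching at positions 155–163.
Each forward site pairs with the reverse site to give a product ending at position 163: sizes 146, 29, 19 bp.

146 bp, 29 bp, 19 bp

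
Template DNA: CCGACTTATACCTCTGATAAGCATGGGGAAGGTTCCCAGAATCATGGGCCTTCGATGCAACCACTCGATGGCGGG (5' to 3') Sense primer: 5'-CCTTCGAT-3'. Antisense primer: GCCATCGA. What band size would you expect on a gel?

Forward primer CCTTCGAT is found on the top strand at positions 49–56.
Taking the reverse complement of GCCATCGA gives TCGATGGC, found at positions 65–72 on the template; the primer anneals here to the top strand with its 3' end pointing upstream.
The product runs from position 49 to position 72, so its length is 72 − 49 + 1 = 24 bp.

24 bp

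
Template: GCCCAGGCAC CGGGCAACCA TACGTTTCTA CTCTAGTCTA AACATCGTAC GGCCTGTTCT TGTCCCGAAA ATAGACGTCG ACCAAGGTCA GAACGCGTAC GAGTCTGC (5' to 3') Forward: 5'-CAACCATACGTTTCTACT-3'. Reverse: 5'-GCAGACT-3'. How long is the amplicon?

94 bp

The forward primer matches the template at positions 15–32.
Reverse complement of the reverse primer: AGTCTGC. This occurs on the top strand at positions 102–108.
The product runs from position 15 to position 108, so its length is 108 − 15 + 1 = 94 bp.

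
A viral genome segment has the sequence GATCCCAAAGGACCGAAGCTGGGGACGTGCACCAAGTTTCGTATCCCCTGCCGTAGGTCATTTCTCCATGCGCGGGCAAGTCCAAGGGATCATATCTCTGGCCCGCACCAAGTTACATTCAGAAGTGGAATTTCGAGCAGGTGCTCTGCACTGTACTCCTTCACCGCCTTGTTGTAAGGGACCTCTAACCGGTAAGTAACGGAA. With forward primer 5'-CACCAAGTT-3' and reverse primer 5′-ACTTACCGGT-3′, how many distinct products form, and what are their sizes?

Two products: 168 bp, 92 bp

The forward primer CACCAAGTT matches the top strand at positions 30–38, 106–114.
The reverse primer's reverse complement is ACCGGTAAGT, matching at positions 188–197.
Each forward site pairs with the reverse site to give a product ending at position 197: sizes 168, 92 bp.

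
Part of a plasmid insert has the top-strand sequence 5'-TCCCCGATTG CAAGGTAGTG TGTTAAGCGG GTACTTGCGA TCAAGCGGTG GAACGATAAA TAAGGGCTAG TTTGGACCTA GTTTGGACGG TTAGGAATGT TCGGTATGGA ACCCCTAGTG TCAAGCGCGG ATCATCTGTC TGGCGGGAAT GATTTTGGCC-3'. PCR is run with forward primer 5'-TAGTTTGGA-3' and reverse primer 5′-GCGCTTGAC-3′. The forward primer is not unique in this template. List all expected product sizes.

The forward primer TAGTTTGGA matches the top strand at positions 68–76, 79–87.
The reverse primer's reverse complement is GTCAAGCGC, matching at positions 120–128.
Each forward site pairs with the reverse site to give a product ending at position 128: sizes 61, 50 bp.

61 bp, 50 bp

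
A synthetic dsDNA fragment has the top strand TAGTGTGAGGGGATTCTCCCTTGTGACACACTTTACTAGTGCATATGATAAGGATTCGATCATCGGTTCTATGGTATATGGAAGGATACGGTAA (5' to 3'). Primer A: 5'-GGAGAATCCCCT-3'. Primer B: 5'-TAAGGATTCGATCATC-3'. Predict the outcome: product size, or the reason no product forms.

Primer A (GGAGAATCCCCT) has reverse complement AGGGGATTCTCC, which matches the top strand at positions 8–19; primer A anneals to the top strand there with its 3' end pointing upstream toward position 8.
Primer B (TAAGGATTCGATCATC) matches the top strand directly at positions 49–64; it anneals to the bottom strand with its 3' end pointing downstream toward position 64.
The 3' ends diverge (primer A extends toward position 1, primer B toward position 94), so the primers never converge on a shared product.

No product — the primers' 3' ends point away from each other.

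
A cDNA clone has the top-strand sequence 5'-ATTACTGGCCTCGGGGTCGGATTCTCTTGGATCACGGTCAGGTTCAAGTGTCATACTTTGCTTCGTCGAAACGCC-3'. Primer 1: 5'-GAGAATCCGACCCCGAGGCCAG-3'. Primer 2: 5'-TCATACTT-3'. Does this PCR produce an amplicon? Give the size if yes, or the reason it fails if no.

No product — the primers' 3' ends point away from each other.

Primer 1 (GAGAATCCGACCCCGAGGCCAG) has reverse complement CTGGCCTCGGGGTCGGATTCTC, which matches the top strand at positions 5–26; primer 1 anneals to the top strand there with its 3' end pointing upstream toward position 5.
Primer 2 (TCATACTT) matches the top strand directly at positions 51–58; it anneals to the bottom strand with its 3' end pointing downstream toward position 58.
The 3' ends diverge (primer 1 extends toward position 1, primer 2 toward position 75), so the primers never converge on a shared product.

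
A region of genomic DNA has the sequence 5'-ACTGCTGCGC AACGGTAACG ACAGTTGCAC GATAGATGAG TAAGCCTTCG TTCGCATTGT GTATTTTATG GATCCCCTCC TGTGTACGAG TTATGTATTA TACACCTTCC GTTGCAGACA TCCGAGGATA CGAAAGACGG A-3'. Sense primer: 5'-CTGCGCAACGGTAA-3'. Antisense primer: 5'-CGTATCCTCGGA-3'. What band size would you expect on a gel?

The forward primer matches the template at positions 5–18.
The reverse primer's reverse complement is TCCGAGGATACG, which matches the template at positions 121–132.
The product runs from position 5 to position 132, so its length is 132 − 5 + 1 = 128 bp.

128 bp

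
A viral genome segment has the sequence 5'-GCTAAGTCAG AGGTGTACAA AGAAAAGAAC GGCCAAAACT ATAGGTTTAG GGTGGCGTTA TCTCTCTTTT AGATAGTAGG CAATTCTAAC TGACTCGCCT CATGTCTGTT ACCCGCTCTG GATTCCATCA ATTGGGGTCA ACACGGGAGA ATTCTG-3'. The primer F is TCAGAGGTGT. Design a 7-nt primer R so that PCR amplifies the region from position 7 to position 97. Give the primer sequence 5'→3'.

The product's 3' end on the top strand is position 97.
The reverse primer anneals to the top strand over positions 91–97, i.e. to TGACTCG.
Its sequence written 5'→3' is the reverse complement: CGAGTCA.

5'-CGAGTCA-3'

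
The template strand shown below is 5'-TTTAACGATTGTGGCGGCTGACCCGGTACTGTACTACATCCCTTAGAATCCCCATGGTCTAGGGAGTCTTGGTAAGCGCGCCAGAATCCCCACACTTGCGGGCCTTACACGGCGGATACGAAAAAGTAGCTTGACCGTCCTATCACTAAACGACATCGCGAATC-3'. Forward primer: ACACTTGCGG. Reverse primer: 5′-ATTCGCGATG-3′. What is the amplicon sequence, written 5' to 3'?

5'-ACACTTGCGGGCCTTACACGGCGGATACGAAAAAGTAGCTTGACCGTCCTATCACTAAACGACATCGCGAAT-3'

Forward primer ACACTTGCGG is found on the top strand at positions 92–101.
Reverse complement of the reverse primer: CATCGCGAAT. This occurs on the top strand at positions 154–163.
The product is the template from position 92 through 163 (72 bp).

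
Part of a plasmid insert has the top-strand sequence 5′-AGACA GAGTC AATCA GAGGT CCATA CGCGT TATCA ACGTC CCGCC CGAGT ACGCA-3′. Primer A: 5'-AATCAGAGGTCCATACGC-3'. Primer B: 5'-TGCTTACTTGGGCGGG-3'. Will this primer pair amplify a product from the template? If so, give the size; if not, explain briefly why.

No product — primer B has no binding site in the template.

Primer B (TGCTTACTTGGGCGGG) does not match the top strand, and its reverse complement CCCGCCCAAGTAAGCA does not match either.
With no annealing site for primer B, no amplification occurs.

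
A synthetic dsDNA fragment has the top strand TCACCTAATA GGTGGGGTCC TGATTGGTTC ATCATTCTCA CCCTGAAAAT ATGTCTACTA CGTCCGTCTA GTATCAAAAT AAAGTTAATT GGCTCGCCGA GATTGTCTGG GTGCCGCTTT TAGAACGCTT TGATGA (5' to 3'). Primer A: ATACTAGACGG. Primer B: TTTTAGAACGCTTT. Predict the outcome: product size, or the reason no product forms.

No product — the primers' 3' ends point away from each other.

Primer A (ATACTAGACGG) has reverse complement CCGTCTAGTAT, which matches the top strand at positions 64–74; primer A anneals to the top strand there with its 3' end pointing upstream toward position 64.
Primer B (TTTTAGAACGCTTT) matches the top strand directly at positions 118–131; it anneals to the bottom strand with its 3' end pointing downstream toward position 131.
The 3' ends diverge (primer A extends toward position 1, primer B toward position 136), so the primers never converge on a shared product.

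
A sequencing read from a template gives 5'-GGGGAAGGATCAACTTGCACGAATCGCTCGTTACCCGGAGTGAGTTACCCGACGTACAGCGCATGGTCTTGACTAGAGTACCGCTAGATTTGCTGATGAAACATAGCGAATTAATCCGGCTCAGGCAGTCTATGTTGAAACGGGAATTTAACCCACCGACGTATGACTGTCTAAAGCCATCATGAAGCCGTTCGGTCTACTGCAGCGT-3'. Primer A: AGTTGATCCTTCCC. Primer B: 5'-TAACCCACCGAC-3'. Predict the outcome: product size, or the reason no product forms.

Primer A (AGTTGATCCTTCCC) has reverse complement GGGAAGGATCAACT, which matches the top strand at positions 2–15; primer A anneals to the top strand there with its 3' end pointing upstream toward position 2.
Primer B (TAACCCACCGAC) matches the top strand directly at positions 149–160; it anneals to the bottom strand with its 3' end pointing downstream toward position 160.
The 3' ends diverge (primer A extends toward position 1, primer B toward position 208), so the primers never converge on a shared product.

No product — the primers' 3' ends point away from each other.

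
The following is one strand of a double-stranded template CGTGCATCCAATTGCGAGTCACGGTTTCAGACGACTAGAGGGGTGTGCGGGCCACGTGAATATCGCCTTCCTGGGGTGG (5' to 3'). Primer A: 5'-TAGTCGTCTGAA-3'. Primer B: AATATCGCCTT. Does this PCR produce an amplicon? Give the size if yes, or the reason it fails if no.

Primer A (TAGTCGTCTGAA) has reverse complement TTCAGACGACTA, which matches the top strand at positions 26–37; primer A anneals to the top strand there with its 3' end pointing upstream toward position 26.
Primer B (AATATCGCCTT) matches the top strand directly at positions 59–69; it anneals to the bottom strand with its 3' end pointing downstream toward position 69.
The 3' ends diverge (primer A extends toward position 1, primer B toward position 79), so the primers never converge on a shared product.

No product — the primers' 3' ends point away from each other.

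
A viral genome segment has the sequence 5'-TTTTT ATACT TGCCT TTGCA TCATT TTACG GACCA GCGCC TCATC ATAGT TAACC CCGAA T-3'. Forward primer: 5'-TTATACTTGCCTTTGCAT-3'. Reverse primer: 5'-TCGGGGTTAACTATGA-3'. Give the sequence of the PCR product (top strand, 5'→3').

5'-TTATACTTGCCTTTGCATCATTTTACGGACCAGCGCCTCATCATAGTTAACCCCGA-3'

Forward primer TTATACTTGCCTTTGCAT is found on the top strand at positions 4–21.
Reverse complement of the reverse primer: TCATAGTTAACCCCGA. This occurs on the top strand at positions 44–59.
The product is the template from position 4 through 59 (56 bp).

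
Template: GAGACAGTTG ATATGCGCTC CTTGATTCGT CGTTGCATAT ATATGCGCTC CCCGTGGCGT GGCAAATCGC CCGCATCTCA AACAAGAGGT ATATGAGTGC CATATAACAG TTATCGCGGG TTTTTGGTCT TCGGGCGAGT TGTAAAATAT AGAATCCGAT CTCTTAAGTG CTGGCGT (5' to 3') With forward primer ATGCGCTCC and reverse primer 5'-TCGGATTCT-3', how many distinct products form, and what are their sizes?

Two products: 147 bp, 117 bp

The forward primer ATGCGCTCC matches the top strand at positions 13–21, 43–51.
The reverse primer's reverse complement is AGAATCCGA, matching at positions 151–159.
Each forward site pairs with the reverse site to give a product ending at position 159: sizes 147, 117 bp.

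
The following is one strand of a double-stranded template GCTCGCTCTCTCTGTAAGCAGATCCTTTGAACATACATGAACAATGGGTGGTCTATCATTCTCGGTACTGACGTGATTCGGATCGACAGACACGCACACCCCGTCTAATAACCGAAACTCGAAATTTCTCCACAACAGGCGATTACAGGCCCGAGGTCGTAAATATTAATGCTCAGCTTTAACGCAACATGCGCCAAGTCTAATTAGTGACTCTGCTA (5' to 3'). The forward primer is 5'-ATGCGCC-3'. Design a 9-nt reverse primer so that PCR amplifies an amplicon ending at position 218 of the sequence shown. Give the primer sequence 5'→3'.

5'-TAGCAGAGT-3'

The forward primer binds at positions 189–195; the product's 3' end on the top strand is position 218.
The reverse primer anneals to the top strand over positions 210–218, i.e. to ACTCTGCTA.
Its sequence written 5'→3' is the reverse complement: TAGCAGAGT.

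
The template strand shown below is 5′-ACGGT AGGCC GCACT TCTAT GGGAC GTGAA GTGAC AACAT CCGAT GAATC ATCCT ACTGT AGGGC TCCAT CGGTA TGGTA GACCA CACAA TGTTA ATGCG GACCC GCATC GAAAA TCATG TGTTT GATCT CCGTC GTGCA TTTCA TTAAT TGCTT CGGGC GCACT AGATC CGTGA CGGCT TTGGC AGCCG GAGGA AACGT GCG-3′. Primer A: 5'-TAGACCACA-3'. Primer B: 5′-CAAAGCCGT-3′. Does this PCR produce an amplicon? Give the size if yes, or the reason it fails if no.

Yes — a 105 bp product.

Primer A (TAGACCACA) matches the top strand at positions 79–87; it acts as a forward primer.
Primer B's reverse complement is ACGGCTTTG, matching the top strand at positions 175–183; it acts as a reverse primer.
The 3' ends face each other across positions 79–183, giving a 105 bp product.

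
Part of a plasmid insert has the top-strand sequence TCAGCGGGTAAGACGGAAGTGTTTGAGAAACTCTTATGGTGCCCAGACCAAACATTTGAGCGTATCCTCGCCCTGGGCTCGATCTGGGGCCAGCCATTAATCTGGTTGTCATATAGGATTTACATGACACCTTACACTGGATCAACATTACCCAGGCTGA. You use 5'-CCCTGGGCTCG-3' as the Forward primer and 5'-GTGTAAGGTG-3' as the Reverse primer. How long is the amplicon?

67 bp

Forward primer CCCTGGGCTCG is found on the top strand at positions 71–81.
Reverse complement of the reverse primer: CACCTTACAC. This occurs on the top strand at positions 128–137.
Product length = (reverse-primer end) − (forward-primer start) + 1 = 137 − 71 + 1 = 67 bp.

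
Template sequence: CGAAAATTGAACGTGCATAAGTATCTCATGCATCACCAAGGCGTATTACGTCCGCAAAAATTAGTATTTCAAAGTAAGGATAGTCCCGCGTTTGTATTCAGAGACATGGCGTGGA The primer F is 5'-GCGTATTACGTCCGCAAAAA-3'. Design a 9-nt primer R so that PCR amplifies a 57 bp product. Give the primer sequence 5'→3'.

The forward primer binds at positions 41–60, so a 57 bp product ends at position 41 + 57 − 1 = 97.
The reverse primer anneals to the top strand over positions 89–97, i.e. to CGTTTGTAT.
Its sequence written 5'→3' is the reverse complement: ATACAAACG.

5'-ATACAAACG-3'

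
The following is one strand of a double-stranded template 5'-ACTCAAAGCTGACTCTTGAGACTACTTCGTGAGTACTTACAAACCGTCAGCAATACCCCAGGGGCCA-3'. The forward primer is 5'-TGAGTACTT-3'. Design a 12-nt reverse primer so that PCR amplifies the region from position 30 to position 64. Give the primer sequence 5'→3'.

The product's 3' end on the top strand is position 64.
The reverse primer anneals to the top strand over positions 53–64, i.e. to ATACCCCAGGGG.
Its sequence written 5'→3' is the reverse complement: CCCCTGGGGTAT.

5'-CCCCTGGGGTAT-3'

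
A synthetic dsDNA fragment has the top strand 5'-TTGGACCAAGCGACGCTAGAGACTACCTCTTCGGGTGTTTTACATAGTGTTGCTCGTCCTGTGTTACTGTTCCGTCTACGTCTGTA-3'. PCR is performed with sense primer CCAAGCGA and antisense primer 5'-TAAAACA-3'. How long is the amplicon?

37 bp

The forward primer matches the template at positions 6–13.
Taking the reverse complement of TAAAACA gives TGTTTTA, found at positions 36–42 on the template; the primer anneals here to the top strand with its 3' end pointing upstream.
Amplicon spans positions 6–42: 37 bp.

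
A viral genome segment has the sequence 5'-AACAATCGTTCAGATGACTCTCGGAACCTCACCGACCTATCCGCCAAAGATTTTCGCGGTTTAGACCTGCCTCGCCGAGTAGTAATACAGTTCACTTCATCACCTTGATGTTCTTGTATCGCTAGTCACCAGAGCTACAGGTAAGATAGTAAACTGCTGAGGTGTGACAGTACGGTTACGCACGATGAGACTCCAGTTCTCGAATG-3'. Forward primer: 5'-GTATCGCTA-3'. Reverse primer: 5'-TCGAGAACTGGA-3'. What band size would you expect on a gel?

The forward primer matches the template at positions 116–124.
The reverse primer's reverse complement is TCCAGTTCTCGA, which matches the template at positions 192–203.
Amplicon spans positions 116–203: 88 bp.

88 bp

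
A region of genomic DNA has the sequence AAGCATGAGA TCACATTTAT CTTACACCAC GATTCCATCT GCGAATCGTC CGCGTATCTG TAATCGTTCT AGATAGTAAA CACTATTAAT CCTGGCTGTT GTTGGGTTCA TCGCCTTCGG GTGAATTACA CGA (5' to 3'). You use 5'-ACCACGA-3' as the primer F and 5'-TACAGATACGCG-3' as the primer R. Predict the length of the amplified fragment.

37 bp

The forward primer matches the template at positions 26–32.
Taking the reverse complement of TACAGATACGCG gives CGCGTATCTGTA, found at positions 51–62 on the template; the primer anneals here to the top strand with its 3' end pointing upstream.
Product length = (reverse-primer end) − (forward-primer start) + 1 = 62 − 26 + 1 = 37 bp.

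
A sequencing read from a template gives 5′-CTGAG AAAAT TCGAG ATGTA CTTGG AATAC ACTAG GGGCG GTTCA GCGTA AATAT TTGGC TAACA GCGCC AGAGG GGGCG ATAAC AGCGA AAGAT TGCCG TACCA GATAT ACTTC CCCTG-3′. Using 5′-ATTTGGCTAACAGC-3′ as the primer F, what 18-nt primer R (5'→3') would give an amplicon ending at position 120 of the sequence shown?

The forward primer binds at positions 54–67; the product's 3' end on the top strand is position 120.
The reverse primer anneals to the top strand over positions 103–120, i.e. to CCAGATATACTTCCCCTG.
Its sequence written 5'→3' is the reverse complement: CAGGGGAAGTATATCTGG.

5'-CAGGGGAAGTATATCTGG-3'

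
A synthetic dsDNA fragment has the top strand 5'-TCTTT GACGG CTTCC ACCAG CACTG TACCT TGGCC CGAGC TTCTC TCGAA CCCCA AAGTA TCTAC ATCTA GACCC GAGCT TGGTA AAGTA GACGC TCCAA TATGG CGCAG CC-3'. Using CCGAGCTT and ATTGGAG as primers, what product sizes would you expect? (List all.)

67 bp, 28 bp

The forward primer CCGAGCTT matches the top strand at positions 35–42, 74–81.
The reverse primer's reverse complement is CTCCAAT, matching at positions 95–101.
Each forward site pairs with the reverse site to give a product ending at position 101: sizes 67, 28 bp.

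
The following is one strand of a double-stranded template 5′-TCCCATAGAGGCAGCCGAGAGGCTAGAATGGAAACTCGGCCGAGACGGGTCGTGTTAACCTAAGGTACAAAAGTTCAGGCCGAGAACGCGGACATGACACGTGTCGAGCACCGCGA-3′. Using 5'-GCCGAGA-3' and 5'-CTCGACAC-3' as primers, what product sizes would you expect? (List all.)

95 bp, 70 bp, 30 bp

The forward primer GCCGAGA matches the top strand at positions 14–20, 39–45, 79–85.
The reverse primer's reverse complement is GTGTCGAG, matching at positions 101–108.
Each forward site pairs with the reverse site to give a product ending at position 108: sizes 95, 70, 30 bp.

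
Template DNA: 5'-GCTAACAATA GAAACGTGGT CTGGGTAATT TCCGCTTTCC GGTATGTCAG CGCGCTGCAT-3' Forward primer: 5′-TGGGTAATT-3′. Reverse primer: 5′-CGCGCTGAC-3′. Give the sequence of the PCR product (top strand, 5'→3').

The forward primer matches the template at positions 22–30.
Reverse complement of the reverse primer: GTCAGCGCG. This occurs on the top strand at positions 46–54.
The product is the template from position 22 through 54 (33 bp).

5'-TGGGTAATTTCCGCTTTCCGGTATGTCAGCGCG-3'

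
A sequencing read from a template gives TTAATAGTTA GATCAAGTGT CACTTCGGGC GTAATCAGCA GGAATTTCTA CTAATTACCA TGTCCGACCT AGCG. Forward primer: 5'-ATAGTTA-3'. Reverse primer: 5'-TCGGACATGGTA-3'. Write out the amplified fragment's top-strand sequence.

5'-ATAGTTAGATCAAGTGTCACTTCGGGCGTAATCAGCAGGAATTTCTACTAATTACCATGTCCGA-3'

Scanning the template, ATAGTTA occurs at positions 4–10; this primer anneals to the bottom strand there with its 3' end pointing downstream.
Taking the reverse complement of TCGGACATGGTA gives TACCATGTCCGA, found at positions 56–67 on the template; the primer anneals here to the top strand with its 3' end pointing upstream.
The product is the template from position 4 through 67 (64 bp).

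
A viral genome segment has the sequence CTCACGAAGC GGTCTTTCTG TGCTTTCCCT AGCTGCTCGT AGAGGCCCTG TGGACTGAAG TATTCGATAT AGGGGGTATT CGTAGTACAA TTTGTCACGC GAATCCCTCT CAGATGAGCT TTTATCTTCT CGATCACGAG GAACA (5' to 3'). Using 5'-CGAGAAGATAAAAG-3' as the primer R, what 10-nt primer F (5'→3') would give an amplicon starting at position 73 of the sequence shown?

5'-GGGGTATTCG-3'

The reverse primer's reverse complement CTTTTATCTTCTCG matches the template at positions 119–132; the product starts at position 73.
The forward primer is identical to the top strand over positions 73–82: GGGGTATTCG.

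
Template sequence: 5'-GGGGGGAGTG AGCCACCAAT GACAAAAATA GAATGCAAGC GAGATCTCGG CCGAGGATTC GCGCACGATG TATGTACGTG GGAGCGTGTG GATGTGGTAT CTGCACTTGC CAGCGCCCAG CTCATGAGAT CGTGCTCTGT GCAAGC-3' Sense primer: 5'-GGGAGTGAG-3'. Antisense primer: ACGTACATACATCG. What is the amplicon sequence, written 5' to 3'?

5'-GGGAGTGAGCCACCAATGACAAAAATAGAATGCAAGCGAGATCTCGGCCGAGGATTCGCGCACGATGTATGTACGT-3'

Scanning the template, GGGAGTGAG occurs at positions 4–12; this primer anneals to the bottom strand there with its 3' end pointing downstream.
Taking the reverse complement of ACGTACATACATCG gives CGATGTATGTACGT, found at positions 66–79 on the template; the primer anneals here to the top strand with its 3' end pointing upstream.
The product is the template from position 4 through 79 (76 bp).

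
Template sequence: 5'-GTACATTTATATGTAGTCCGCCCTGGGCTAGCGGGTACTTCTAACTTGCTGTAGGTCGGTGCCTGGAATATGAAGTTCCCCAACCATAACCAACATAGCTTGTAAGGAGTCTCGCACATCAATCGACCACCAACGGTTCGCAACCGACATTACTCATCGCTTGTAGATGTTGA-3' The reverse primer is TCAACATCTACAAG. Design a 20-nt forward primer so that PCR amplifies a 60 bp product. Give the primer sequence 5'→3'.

5'-GCACATCAATCGACCACCAA-3'

The reverse primer's reverse complement CTTGTAGATGTTGA matches the template at positions 160–173, so the product ends at position 173.
A 60 bp product then starts at position 173 − 60 + 1 = 114.
The forward primer is identical to the top strand there: GCACATCAATCGACCACCAA.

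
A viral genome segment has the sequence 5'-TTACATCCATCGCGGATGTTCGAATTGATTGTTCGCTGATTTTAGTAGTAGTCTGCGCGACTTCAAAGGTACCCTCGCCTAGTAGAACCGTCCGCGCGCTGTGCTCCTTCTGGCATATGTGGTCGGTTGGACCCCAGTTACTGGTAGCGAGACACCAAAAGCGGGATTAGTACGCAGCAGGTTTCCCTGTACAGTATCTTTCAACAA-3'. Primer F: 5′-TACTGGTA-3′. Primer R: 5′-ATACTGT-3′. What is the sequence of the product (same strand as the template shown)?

Scanning the template, TACTGGTA occurs at positions 139–146; this primer anneals to the bottom strand there with its 3' end pointing downstream.
Taking the reverse complement of ATACTGT gives ACAGTAT, found at positions 191–197 on the template; the primer anneals here to the top strand with its 3' end pointing upstream.
The product is the template from position 139 through 197 (59 bp).

5'-TACTGGTAGCGAGACACCAAAAGCGGGATTAGTACGCAGCAGGTTTCCCTGTACAGTAT-3'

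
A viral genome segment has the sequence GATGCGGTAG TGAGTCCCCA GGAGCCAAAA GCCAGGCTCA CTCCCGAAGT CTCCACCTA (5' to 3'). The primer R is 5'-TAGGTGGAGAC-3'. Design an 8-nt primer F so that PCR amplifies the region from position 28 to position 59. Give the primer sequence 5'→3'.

5'-AAAGCCAG-3'

The reverse primer's reverse complement GTCTCCACCTA matches the template at positions 49–59; the product starts at position 28.
The forward primer is identical to the top strand over positions 28–35: AAAGCCAG.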